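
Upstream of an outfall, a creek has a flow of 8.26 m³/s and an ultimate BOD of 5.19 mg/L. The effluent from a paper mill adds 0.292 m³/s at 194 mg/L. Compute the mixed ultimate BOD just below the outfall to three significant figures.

11.6 mg/L

Flow-weighted mixing: C = (Q_r C_r + Q_w C_w)/(Q_r + Q_w)
= (8.26×5.19 + 0.292×194)/(8.26 + 0.292) = 99.52/8.552 = 11.64 mg/L.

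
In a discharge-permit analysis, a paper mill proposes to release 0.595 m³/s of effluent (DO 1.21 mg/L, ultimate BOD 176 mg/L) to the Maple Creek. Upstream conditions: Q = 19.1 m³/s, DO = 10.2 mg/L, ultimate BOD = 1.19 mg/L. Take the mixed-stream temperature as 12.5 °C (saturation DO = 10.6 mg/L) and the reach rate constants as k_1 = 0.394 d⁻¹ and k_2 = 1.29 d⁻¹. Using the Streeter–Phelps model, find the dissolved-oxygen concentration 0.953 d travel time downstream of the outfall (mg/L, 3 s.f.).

Mixed DO = (19.1×10.2 + 0.595×1.21)/(19.1+0.595) = 195.5/19.70 = 9.928 mg/L.
Mixed L₀ = (19.1×1.19 + 0.595×176)/(19.70) = 127.4/19.70 = 6.471 mg/L.
Initial deficit D₀ = C_s − DO₀ = 10.6 − 9.928 = 0.6716 mg/L.
D(0.953) = [0.394×6.471/(1.29−0.394)](e^(−0.394×0.953) − e^(−1.29×0.953)) + 0.6716 e^(−1.29×0.953)
= 2.846 × (0.6870 − 0.2925) + 0.6716 × 0.2925 = 1.319 mg/L.
DO = 10.6 − 1.319 = 9.281 mg/L.

DO ≈ 9.28 mg/L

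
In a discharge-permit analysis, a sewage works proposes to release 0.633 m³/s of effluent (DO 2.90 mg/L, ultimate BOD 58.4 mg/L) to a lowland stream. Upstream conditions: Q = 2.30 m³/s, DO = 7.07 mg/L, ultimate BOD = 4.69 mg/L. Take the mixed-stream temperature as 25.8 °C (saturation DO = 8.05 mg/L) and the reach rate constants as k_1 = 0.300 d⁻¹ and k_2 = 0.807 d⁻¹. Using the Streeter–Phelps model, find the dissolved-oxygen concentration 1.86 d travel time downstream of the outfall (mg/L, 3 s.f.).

DO ≈ 4.26 mg/L

Mixed DO = (2.30×7.07 + 0.633×2.90)/(2.30+0.633) = 18.10/2.933 = 6.170 mg/L.
Mixed L₀ = (2.30×4.69 + 0.633×58.4)/(2.933) = 47.75/2.933 = 16.28 mg/L.
Initial deficit D₀ = C_s − DO₀ = 8.05 − 6.170 = 1.880 mg/L.
D(1.86) = [0.300×16.28/(0.807−0.300)](e^(−0.300×1.86) − e^(−0.807×1.86)) + 1.880 e^(−0.807×1.86)
= 9.634 × (0.5724 − 0.2229) + 1.880 × 0.2229 = 3.786 mg/L.
DO = 8.05 − 3.786 = 4.264 mg/L.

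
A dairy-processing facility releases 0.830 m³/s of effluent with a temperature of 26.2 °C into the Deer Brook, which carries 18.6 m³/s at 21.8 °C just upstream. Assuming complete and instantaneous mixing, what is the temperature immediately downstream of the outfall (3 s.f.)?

Flow-weighted mixing: C = (Q_r C_r + Q_w C_w)/(Q_r + Q_w)
= (18.6×21.8 + 0.830×26.2)/(18.6 + 0.830) = 427.2/19.43 = 21.99 °C.

22.0 °C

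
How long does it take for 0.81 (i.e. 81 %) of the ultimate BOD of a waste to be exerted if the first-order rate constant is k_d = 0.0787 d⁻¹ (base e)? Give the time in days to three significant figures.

t ≈ 21.1 d

y/L₀ = 1 − e^(−k_d t) = 0.81 ⇒ e^(−k_d t) = 0.190
t = −ln(0.190) / 0.0787 = 1.661 / 0.0787 = 21.10 d.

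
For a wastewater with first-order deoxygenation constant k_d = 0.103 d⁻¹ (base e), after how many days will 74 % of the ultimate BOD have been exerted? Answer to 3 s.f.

y/L₀ = 1 − e^(−k_d t) = 0.74 ⇒ e^(−k_d t) = 0.260
t = −ln(0.260) / 0.103 = 1.347 / 0.103 = 13.08 d.

t ≈ 13.1 d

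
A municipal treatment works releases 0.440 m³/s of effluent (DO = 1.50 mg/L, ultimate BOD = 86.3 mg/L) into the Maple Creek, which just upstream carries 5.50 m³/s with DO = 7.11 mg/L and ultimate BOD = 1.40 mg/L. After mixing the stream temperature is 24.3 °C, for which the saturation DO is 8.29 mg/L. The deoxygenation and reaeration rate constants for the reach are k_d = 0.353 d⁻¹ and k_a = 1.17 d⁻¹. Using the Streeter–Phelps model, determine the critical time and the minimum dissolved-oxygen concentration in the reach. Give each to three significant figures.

t_c ≈ 0.666 d; minimum DO ≈ 6.46 mg/L

Mixed DO = (5.50×7.11 + 0.440×1.50)/(5.50+0.440) = 39.77/5.940 = 6.694 mg/L.
Mixed L₀ = (5.50×1.40 + 0.440×86.3)/(5.940) = 45.67/5.940 = 7.689 mg/L.
Initial deficit D₀ = C_s − DO₀ = 8.29 − 6.694 = 1.596 mg/L.
t_c = (1/0.8170) ln[(1.17/0.353)(1 − 1.596×0.8170/(0.353×7.689))] = 1.224 × ln(1.723) = 0.6656 d.
D_c = (0.353/1.17) × 7.689 × e^(−0.353×0.6656) = 0.3017 × 7.689 × 0.7906 = 1.834 mg/L.
Minimum DO = 8.29 − 1.834 = 6.456 mg/L.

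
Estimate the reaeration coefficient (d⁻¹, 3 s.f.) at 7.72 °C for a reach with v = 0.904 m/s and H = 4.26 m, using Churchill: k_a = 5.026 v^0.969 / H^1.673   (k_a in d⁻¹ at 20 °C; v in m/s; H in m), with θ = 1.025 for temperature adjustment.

k_a ≈ 0.298 d⁻¹

k_a(20) = 5.026 × 0.904^0.969 / 4.26^1.673 = 5.026 × 0.9068 / 11.30 = 0.4034 d⁻¹.
k_a(7.72) = 0.4034 × 1.025^(7.72−20) = 0.4034 × 0.7384 = 0.2979 d⁻¹.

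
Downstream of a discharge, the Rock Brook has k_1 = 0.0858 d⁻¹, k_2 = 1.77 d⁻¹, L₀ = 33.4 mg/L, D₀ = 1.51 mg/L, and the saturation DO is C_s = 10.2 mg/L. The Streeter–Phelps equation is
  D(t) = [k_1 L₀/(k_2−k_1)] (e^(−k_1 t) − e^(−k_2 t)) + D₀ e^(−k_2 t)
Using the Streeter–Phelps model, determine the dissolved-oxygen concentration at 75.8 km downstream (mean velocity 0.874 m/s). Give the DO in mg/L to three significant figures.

DO ≈ 8.67 mg/L

Travel time t = x/v = 75.8 km / (0.874 m/s) = 75800 m / 0.874 m/s = 86730 s = 1.004 d.
k_1 L₀/(k_2−k_1) = 0.0858×33.4/(1.77−0.0858) = 2.866/1.684 = 1.702 mg/L.
e^(−k_1 t) = e^(−0.0858×1.004) = 0.9175; e^(−k_2 t) = e^(−1.77×1.004) = 0.1692.
D = 1.702 × (0.9175 − 0.1692) + 1.51 × 0.1692 = 1.273 + 0.2555 = 1.529 mg/L.
DO = C_s − D = 10.2 − 1.529 = 8.671 mg/L.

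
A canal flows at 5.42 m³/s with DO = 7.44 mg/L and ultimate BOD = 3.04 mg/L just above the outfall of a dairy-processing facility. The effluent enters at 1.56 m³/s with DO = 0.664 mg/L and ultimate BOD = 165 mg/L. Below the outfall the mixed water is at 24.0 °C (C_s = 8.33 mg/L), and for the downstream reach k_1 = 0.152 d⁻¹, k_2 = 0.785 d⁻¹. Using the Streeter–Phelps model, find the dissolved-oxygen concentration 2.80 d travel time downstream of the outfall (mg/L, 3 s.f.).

DO ≈ 2.95 mg/L

Mixed DO = (5.42×7.44 + 1.56×0.664)/(5.42+1.56) = 41.36/6.980 = 5.926 mg/L.
Mixed L₀ = (5.42×3.04 + 1.56×165)/(6.980) = 273.9/6.980 = 39.24 mg/L.
Initial deficit D₀ = C_s − DO₀ = 8.33 − 5.926 = 2.404 mg/L.
D(2.80) = [0.152×39.24/(0.785−0.152)](e^(−0.152×2.80) − e^(−0.785×2.80)) + 2.404 e^(−0.785×2.80)
= 9.422 × (0.6534 − 0.1110) + 2.404 × 0.1110 = 5.377 mg/L.
DO = 8.33 − 5.377 = 2.953 mg/L.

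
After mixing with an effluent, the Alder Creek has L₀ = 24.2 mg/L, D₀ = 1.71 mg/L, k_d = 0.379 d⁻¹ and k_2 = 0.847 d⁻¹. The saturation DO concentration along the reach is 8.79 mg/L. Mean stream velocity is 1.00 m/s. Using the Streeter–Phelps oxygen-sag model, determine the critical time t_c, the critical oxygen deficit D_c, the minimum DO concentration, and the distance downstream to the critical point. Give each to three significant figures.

At the critical point dD/dt = 0, so k_d L₀ e^(−k_d t) = k_2 D. Substituting D(t) from the Streeter–Phelps equation and solving for t gives
t_c = ln[(k_2/k_d)(1 − D₀(k_2−k_d)/(k_d L₀))] / (k_2−k_d).
Here k_2−k_d = 0.4680 d⁻¹ and 1 − D₀(k_2−k_d)/(k_d L₀) = 1 − 1.71×0.4680/(0.379×24.2) = 0.9127, so
t_c = ln(2.235 × 0.9127) / 0.4680 = 0.7129 / 0.4680 = 1.523 d.
D_c = (k_d/k_2) L₀ e^(−k_d t_c) = (0.379/0.847) × 24.2 × e^(−0.379×1.523) = 0.4475 × 24.2 × 0.5614 = 6.079 mg/L.
Minimum DO = C_s − D_c = 8.79 − 6.079 = 2.711 mg/L.
x_c = v t_c = 1.00 m/s × 1.523 d × 86400 s/d = 131600 m ≈ 132 km.

t_c ≈ 1.52 d; D_c ≈ 6.08 mg/L; min DO ≈ 2.71 mg/L; x_c ≈ 132 km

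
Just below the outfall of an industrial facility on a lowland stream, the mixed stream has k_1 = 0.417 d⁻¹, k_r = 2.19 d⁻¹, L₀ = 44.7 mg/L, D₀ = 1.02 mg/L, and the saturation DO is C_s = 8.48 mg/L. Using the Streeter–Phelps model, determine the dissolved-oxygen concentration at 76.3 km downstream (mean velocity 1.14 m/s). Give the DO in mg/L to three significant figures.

Travel time t = x/v = 76.3 km / (1.14 m/s) = 76300 m / 1.14 m/s = 66930 s = 0.7747 d.
k_1 L₀/(k_r−k_1) = 0.417×44.7/(2.19−0.417) = 18.64/1.773 = 10.51 mg/L.
e^(−k_1 t) = e^(−0.417×0.7747) = 0.7240; e^(−k_r t) = e^(−2.19×0.7747) = 0.1833.
D = 10.51 × (0.7240 − 0.1833) + 1.02 × 0.1833 = 5.684 + 0.1870 = 5.871 mg/L.
DO = C_s − D = 8.48 − 5.871 = 2.609 mg/L.

DO ≈ 2.61 mg/L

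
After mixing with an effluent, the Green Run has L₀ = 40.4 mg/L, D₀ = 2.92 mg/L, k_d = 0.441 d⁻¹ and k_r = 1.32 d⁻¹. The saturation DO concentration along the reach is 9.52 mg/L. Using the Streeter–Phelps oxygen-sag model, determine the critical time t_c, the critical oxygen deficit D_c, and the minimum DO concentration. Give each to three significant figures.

t_c ≈ 1.07 d; D_c ≈ 8.42 mg/L; min DO ≈ 1.10 mg/L

At the critical point dD/dt = 0, so k_d L₀ e^(−k_d t) = k_r D. Substituting D(t) from the Streeter–Phelps equation and solving for t gives
t_c = ln[(k_r/k_d)(1 − D₀(k_r−k_d)/(k_d L₀))] / (k_r−k_d).
Here k_r−k_d = 0.8790 d⁻¹ and 1 − D₀(k_r−k_d)/(k_d L₀) = 1 − 2.92×0.8790/(0.441×40.4) = 0.8559, so
t_c = ln(2.993 × 0.8559) / 0.8790 = 0.9408 / 0.8790 = 1.070 d.
L(t_c) = L₀ e^(−k_d t_c) = 40.4 × 0.6238 = 25.20 mg/L, and at the critical point k_r D_c = k_d L, so D_c = (0.441/1.32) × 25.20 = 8.419 mg/L.
Minimum DO = C_s − D_c = 9.52 − 8.419 = 1.101 mg/L.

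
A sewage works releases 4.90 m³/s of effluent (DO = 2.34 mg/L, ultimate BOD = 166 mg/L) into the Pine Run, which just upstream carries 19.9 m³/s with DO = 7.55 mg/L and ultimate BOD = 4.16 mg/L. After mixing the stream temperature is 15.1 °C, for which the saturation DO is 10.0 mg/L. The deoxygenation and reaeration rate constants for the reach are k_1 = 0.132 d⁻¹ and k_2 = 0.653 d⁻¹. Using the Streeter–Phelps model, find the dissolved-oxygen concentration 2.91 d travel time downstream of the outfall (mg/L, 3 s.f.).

Mixed DO = (19.9×7.55 + 4.90×2.34)/(19.9+4.90) = 161.7/24.80 = 6.521 mg/L.
Mixed L₀ = (19.9×4.16 + 4.90×166)/(24.80) = 896.2/24.80 = 36.14 mg/L.
Initial deficit D₀ = C_s − DO₀ = 10.0 − 6.521 = 3.479 mg/L.
D(2.91) = [0.132×36.14/(0.653−0.132)](e^(−0.132×2.91) − e^(−0.653×2.91)) + 3.479 e^(−0.653×2.91)
= 9.155 × (0.6810 − 0.1495) + 3.479 × 0.1495 = 5.387 mg/L.
DO = 10.0 − 5.387 = 4.613 mg/L.

DO ≈ 4.61 mg/L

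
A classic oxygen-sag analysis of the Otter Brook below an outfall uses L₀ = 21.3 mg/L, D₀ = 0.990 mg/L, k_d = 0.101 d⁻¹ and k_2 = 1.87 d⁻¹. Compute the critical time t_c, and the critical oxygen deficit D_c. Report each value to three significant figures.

t_c ≈ 0.699 d; D_c ≈ 1.07 mg/L

With k_2/k_d = 18.51 and 1 − D₀(k_2−k_d)/(k_d L₀) = 0.1859,
t_c = ln(18.51 × 0.1859) / (1.87 − 0.101) = ln(3.442) / 1.769 = 1.236/1.769 = 0.6988 d.
L(t_c) = L₀ e^(−k_d t_c) = 21.3 × 0.9319 = 19.85 mg/L, and at the critical point k_2 D_c = k_d L, so D_c = (0.101/1.87) × 19.85 = 1.072 mg/L.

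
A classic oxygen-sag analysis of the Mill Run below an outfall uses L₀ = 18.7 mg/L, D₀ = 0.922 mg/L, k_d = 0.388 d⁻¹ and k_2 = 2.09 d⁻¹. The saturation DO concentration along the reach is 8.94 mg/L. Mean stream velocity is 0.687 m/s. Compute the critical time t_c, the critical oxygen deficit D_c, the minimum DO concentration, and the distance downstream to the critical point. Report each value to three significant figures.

With k_2/k_d = 5.387 and 1 − D₀(k_2−k_d)/(k_d L₀) = 0.7837,
t_c = ln(5.387 × 0.7837) / (2.09 − 0.388) = ln(4.222) / 1.702 = 1.440/1.702 = 0.8462 d.
D_c = (k_d/k_2) L₀ e^(−k_d t_c) = (0.388/2.09) × 18.7 × e^(−0.388×0.8462) = 0.1856 × 18.7 × 0.7201 = 2.500 mg/L.
Minimum DO = C_s − D_c = 8.94 − 2.500 = 6.440 mg/L.
x_c = v t_c = 0.687 m/s × 0.8462 d × 86400 s/d = 50230 m ≈ 50.2 km.

t_c ≈ 0.846 d; D_c ≈ 2.50 mg/L; min DO ≈ 6.44 mg/L; x_c ≈ 50.2 km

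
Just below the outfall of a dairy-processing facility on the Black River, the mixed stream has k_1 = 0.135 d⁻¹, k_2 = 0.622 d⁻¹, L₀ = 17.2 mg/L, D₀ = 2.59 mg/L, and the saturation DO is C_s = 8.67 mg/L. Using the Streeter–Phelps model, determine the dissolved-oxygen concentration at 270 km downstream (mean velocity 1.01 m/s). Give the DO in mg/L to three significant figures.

DO ≈ 5.85 mg/L

Travel time t = x/v = 270 km / (1.01 m/s) = 270000 m / 1.01 m/s = 267300 s = 3.094 d.
k_1 L₀/(k_2−k_1) = 0.135×17.2/(0.622−0.135) = 2.322/0.4870 = 4.768 mg/L.
e^(−k_1 t) = e^(−0.135×3.094) = 0.6586; e^(−k_2 t) = e^(−0.622×3.094) = 0.1459.
D = 4.768 × (0.6586 − 0.1459) + 2.59 × 0.1459 = 2.444 + 0.3780 = 2.822 mg/L.
DO = C_s − D = 8.67 − 2.822 = 5.848 mg/L.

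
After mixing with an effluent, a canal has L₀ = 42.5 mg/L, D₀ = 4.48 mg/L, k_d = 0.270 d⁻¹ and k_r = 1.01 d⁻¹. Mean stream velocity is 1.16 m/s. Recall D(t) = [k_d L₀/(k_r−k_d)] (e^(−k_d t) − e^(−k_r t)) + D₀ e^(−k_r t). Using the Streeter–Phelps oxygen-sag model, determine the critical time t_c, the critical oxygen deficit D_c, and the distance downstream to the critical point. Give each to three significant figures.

t_c ≈ 1.32 d; D_c ≈ 7.95 mg/L; x_c ≈ 133 km

With k_r/k_d = 3.741 and 1 − D₀(k_r−k_d)/(k_d L₀) = 0.7111,
t_c = ln(3.741 × 0.7111) / (1.01 − 0.270) = ln(2.660) / 0.7400 = 0.9783/0.7400 = 1.322 d.
D_c = (k_d/k_r) L₀ e^(−k_d t_c) = (0.270/1.01) × 42.5 × e^(−0.270×1.322) = 0.2673 × 42.5 × 0.6998 = 7.951 mg/L.
x_c = v t_c = 1.16 m/s × 1.322 d × 86400 s/d = 132500 m ≈ 133 km.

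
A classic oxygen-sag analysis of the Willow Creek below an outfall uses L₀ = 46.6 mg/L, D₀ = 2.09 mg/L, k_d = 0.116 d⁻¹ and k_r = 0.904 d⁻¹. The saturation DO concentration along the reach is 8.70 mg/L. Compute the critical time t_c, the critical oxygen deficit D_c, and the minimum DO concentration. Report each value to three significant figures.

With k_r/k_d = 7.793 and 1 − D₀(k_r−k_d)/(k_d L₀) = 0.6953,
t_c = ln(7.793 × 0.6953) / (0.904 − 0.116) = ln(5.419) / 0.7880 = 1.690/0.7880 = 2.145 d.
L(t_c) = L₀ e^(−k_d t_c) = 46.6 × 0.7798 = 36.34 mg/L, and at the critical point k_r D_c = k_d L, so D_c = (0.116/0.904) × 36.34 = 4.663 mg/L.
Minimum DO = C_s − D_c = 8.70 − 4.663 = 4.037 mg/L.

t_c ≈ 2.14 d; D_c ≈ 4.66 mg/L; min DO ≈ 4.04 mg/L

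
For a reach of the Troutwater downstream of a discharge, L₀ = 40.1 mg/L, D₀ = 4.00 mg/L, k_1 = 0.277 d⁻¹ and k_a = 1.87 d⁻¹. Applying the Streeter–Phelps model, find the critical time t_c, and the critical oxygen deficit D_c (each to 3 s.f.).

t_c ≈ 0.664 d; D_c ≈ 4.94 mg/L

At the critical point dD/dt = 0, so k_1 L₀ e^(−k_1 t) = k_a D. Substituting D(t) from the Streeter–Phelps equation and solving for t gives
t_c = ln[(k_a/k_1)(1 − D₀(k_a−k_1)/(k_1 L₀))] / (k_a−k_1).
Here k_a−k_1 = 1.593 d⁻¹ and 1 − D₀(k_a−k_1)/(k_1 L₀) = 1 − 4.00×1.593/(0.277×40.1) = 0.4263, so
t_c = ln(6.751 × 0.4263) / 1.593 = 1.057 / 1.593 = 0.6636 d.
D_c = (k_1/k_a) L₀ e^(−k_1 t_c) = (0.277/1.87) × 40.1 × e^(−0.277×0.6636) = 0.1481 × 40.1 × 0.8321 = 4.943 mg/L.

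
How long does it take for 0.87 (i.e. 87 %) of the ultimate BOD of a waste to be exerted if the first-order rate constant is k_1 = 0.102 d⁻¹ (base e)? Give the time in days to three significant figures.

y/L₀ = 1 − e^(−k_1 t) = 0.87 ⇒ e^(−k_1 t) = 0.130
t = −ln(0.130) / 0.102 = 2.040 / 0.102 = 20.00 d.

t ≈ 20.0 d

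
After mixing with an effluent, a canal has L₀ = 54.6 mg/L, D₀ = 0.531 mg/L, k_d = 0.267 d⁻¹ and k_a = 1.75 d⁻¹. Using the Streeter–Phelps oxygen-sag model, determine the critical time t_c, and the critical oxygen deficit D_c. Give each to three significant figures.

t_c ≈ 1.23 d; D_c ≈ 6.00 mg/L

With k_a/k_d = 6.554 and 1 − D₀(k_a−k_d)/(k_d L₀) = 0.9460,
t_c = ln(6.554 × 0.9460) / (1.75 − 0.267) = ln(6.200) / 1.483 = 1.825/1.483 = 1.230 d.
L(t_c) = L₀ e^(−k_d t_c) = 54.6 × 0.7200 = 39.31 mg/L, and at the critical point k_a D_c = k_d L, so D_c = (0.267/1.75) × 39.31 = 5.998 mg/L.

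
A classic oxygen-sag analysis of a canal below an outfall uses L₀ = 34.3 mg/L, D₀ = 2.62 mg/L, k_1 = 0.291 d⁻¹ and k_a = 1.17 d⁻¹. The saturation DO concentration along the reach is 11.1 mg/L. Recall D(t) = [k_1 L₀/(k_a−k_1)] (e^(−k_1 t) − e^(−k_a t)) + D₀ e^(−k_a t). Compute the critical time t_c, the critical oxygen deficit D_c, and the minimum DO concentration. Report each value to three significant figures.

t_c = [1/(k_a−k_1)] ln[(k_a/k_1)(1 − D₀(k_a−k_1)/(k_1 L₀))]
= [1/(1.17−0.291)] ln[(1.17/0.291)(1 − 2.62×0.8790/(0.291×34.3))]
= (1/0.8790) ln[4.021 × 0.7693] = 1.138 × ln(3.093) = 1.138 × 1.129 = 1.285 d.
L(t_c) = L₀ e^(−k_1 t_c) = 34.3 × 0.6881 = 23.60 mg/L, and at the critical point k_a D_c = k_1 L, so D_c = (0.291/1.17) × 23.60 = 5.870 mg/L.
Minimum DO = C_s − D_c = 11.1 − 5.870 = 5.230 mg/L.

t_c ≈ 1.28 d; D_c ≈ 5.87 mg/L; min DO ≈ 5.23 mg/L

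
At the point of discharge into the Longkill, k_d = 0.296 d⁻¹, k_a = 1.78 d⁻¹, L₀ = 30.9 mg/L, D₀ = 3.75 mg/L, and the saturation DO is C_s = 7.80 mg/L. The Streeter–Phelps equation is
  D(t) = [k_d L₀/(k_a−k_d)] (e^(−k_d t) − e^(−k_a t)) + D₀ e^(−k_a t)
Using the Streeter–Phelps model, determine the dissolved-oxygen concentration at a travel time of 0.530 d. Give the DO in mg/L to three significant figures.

DO ≈ 3.47 mg/L

k_d L₀/(k_a−k_d) = 0.296×30.9/(1.78−0.296) = 9.146/1.484 = 6.163 mg/L.
e^(−k_d t) = e^(−0.296×0.5300) = 0.8548; e^(−k_a t) = e^(−1.78×0.5300) = 0.3893.
D = 6.163 × (0.8548 − 0.3893) + 3.75 × 0.3893 = 2.869 + 1.460 = 4.329 mg/L.
DO = C_s − D = 7.80 − 4.329 = 3.471 mg/L.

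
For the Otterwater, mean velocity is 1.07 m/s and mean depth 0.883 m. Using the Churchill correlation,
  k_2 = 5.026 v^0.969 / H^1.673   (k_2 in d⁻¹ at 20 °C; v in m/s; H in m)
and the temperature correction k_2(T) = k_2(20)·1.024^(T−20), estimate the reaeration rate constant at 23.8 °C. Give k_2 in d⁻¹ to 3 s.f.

k_2(20) = 5.026 × 1.07^0.969 / 0.883^1.673 = 5.026 × 1.068 / 0.8121 = 6.609 d⁻¹.
k_2(23.8) = 6.609 × 1.024^(23.8−20) = 6.609 × 1.094 = 7.232 d⁻¹.

k_2 ≈ 7.23 d⁻¹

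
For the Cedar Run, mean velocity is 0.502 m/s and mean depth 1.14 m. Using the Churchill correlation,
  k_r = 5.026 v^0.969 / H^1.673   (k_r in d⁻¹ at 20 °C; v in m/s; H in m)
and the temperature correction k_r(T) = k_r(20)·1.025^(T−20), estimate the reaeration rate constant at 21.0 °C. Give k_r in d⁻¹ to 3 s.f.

k_r ≈ 2.12 d⁻¹

k_r(20) = 5.026 × 0.502^0.969 / 1.14^1.673 = 5.026 × 0.5128 / 1.245 = 2.070 d⁻¹.
k_r(21.0) = 2.070 × 1.025^(21.0−20) = 2.070 × 1.025 = 2.122 d⁻¹.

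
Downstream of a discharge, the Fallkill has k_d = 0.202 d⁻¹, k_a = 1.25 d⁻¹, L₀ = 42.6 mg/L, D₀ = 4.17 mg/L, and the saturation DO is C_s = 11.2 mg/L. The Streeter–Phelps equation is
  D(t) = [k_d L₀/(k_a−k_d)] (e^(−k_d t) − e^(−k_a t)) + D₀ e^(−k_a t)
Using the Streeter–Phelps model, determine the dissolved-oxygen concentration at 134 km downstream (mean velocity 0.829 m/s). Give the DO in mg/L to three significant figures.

Travel time t = x/v = 134 km / (0.829 m/s) = 134000 m / 0.829 m/s = 161600 s = 1.871 d.
k_d L₀/(k_a−k_d) = 0.202×42.6/(1.25−0.202) = 8.605/1.048 = 8.211 mg/L.
e^(−k_d t) = e^(−0.202×1.871) = 0.6853; e^(−k_a t) = e^(−1.25×1.871) = 0.09647.
D = 8.211 × (0.6853 − 0.09647) + 4.17 × 0.09647 = 4.835 + 0.4023 = 5.237 mg/L.
DO = C_s − D = 11.2 − 5.237 = 5.963 mg/L.

DO ≈ 5.96 mg/L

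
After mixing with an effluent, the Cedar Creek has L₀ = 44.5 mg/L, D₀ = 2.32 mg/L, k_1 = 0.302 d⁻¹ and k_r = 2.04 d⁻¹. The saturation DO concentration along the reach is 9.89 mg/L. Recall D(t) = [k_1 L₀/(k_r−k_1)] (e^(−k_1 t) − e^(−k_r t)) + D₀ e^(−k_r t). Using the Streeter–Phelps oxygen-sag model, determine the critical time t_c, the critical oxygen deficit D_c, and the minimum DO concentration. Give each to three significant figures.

With k_r/k_1 = 6.755 and 1 − D₀(k_r−k_1)/(k_1 L₀) = 0.7000,
t_c = ln(6.755 × 0.7000) / (2.04 − 0.302) = ln(4.728) / 1.738 = 1.554/1.738 = 0.8939 d.
D_c = (k_1/k_r) L₀ e^(−k_1 t_c) = (0.302/2.04) × 44.5 × e^(−0.302×0.8939) = 0.1480 × 44.5 × 0.7634 = 5.029 mg/L.
Minimum DO = C_s − D_c = 9.89 − 5.029 = 4.861 mg/L.

t_c ≈ 0.894 d; D_c ≈ 5.03 mg/L; min DO ≈ 4.86 mg/L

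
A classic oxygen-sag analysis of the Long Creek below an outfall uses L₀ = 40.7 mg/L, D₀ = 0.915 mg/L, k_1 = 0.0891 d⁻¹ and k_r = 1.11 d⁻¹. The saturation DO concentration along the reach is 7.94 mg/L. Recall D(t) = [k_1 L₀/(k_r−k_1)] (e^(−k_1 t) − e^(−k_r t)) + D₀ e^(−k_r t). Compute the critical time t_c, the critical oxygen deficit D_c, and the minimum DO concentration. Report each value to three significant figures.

t_c = [1/(k_r−k_1)] ln[(k_r/k_1)(1 − D₀(k_r−k_1)/(k_1 L₀))]
= [1/(1.11−0.0891)] ln[(1.11/0.0891)(1 − 0.915×1.021/(0.0891×40.7))]
= (1/1.021) ln[12.46 × 0.7424] = 0.9795 × ln(9.249) = 0.9795 × 2.224 = 2.179 d.
D_c = (k_1/k_r) L₀ e^(−k_1 t_c) = (0.0891/1.11) × 40.7 × e^(−0.0891×2.179) = 0.08027 × 40.7 × 0.8235 = 2.690 mg/L.
Minimum DO = C_s − D_c = 7.94 − 2.690 = 5.250 mg/L.

t_c ≈ 2.18 d; D_c ≈ 2.69 mg/L; min DO ≈ 5.25 mg/L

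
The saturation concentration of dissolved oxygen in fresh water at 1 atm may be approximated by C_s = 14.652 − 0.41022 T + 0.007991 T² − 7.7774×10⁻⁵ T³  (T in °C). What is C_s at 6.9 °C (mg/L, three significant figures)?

C_s ≈ 12.2 mg/L

C_s = 14.652 − 0.41022×6.9 + 0.007991×6.9² − 7.7774×10⁻⁵×6.9³ = 12.18 mg/L.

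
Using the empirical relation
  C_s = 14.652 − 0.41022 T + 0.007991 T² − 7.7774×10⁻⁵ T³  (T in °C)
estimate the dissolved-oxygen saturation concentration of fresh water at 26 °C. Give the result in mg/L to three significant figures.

C_s ≈ 8.02 mg/L

C_s = 14.652 − 0.41022×26 + 0.007991×26² − 7.7774×10⁻⁵×26³ = 8.021 mg/L.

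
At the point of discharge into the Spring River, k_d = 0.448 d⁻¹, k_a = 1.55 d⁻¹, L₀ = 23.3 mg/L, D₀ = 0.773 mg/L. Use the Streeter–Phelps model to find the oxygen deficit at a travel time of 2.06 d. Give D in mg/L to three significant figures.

k_d L₀/(k_a−k_d) = 0.448×23.3/(1.55−0.448) = 10.44/1.102 = 9.472 mg/L.
e^(−k_d t) = e^(−0.448×2.060) = 0.3974; e^(−k_a t) = e^(−1.55×2.060) = 0.04105.
D = 9.472 × (0.3974 − 0.04105) + 0.773 × 0.04105 = 3.375 + 0.03173 = 3.407 mg/L.

D ≈ 3.41 mg/L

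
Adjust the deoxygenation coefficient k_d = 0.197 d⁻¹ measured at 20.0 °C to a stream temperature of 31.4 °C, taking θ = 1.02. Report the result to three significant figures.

k_d ≈ 0.247 d⁻¹

k_d(T₂) = k_d(T₁) · θ^(T₂−T₁) = 0.197 × 1.02^(31.4−20.0)
= 0.197 × 1.02^11.4 = 0.197 × 1.253 = 0.2469 d⁻¹.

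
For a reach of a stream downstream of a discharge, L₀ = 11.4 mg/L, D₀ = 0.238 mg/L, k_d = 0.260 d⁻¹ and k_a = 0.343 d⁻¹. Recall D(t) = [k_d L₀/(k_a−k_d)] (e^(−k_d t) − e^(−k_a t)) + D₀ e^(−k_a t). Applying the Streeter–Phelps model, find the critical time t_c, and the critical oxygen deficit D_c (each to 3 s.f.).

At the critical point dD/dt = 0, so k_d L₀ e^(−k_d t) = k_a D. Substituting D(t) from the Streeter–Phelps equation and solving for t gives
t_c = ln[(k_a/k_d)(1 − D₀(k_a−k_d)/(k_d L₀))] / (k_a−k_d).
Here k_a−k_d = 0.08300 d⁻¹ and 1 − D₀(k_a−k_d)/(k_d L₀) = 1 − 0.238×0.08300/(0.260×11.4) = 0.9933, so
t_c = ln(1.319 × 0.9933) / 0.08300 = 0.2704 / 0.08300 = 3.257 d.
L(t_c) = L₀ e^(−k_d t_c) = 11.4 × 0.4287 = 4.888 mg/L, and at the critical point k_a D_c = k_d L, so D_c = (0.260/0.343) × 4.888 = 3.705 mg/L.

t_c ≈ 3.26 d; D_c ≈ 3.70 mg/L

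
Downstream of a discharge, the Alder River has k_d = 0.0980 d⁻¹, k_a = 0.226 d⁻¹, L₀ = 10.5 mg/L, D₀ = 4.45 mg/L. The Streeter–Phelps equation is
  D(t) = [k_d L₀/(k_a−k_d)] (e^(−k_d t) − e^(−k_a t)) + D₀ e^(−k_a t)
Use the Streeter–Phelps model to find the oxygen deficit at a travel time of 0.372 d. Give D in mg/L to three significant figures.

D ≈ 4.45 mg/L

k_d L₀/(k_a−k_d) = 0.0980×10.5/(0.226−0.0980) = 1.029/0.1280 = 8.039 mg/L.
e^(−k_d t) = e^(−0.0980×0.3720) = 0.9642; e^(−k_a t) = e^(−0.226×0.3720) = 0.9194.
D = 8.039 × (0.9642 − 0.9194) + 4.45 × 0.9194 = 0.3604 + 4.091 = 4.452 mg/L.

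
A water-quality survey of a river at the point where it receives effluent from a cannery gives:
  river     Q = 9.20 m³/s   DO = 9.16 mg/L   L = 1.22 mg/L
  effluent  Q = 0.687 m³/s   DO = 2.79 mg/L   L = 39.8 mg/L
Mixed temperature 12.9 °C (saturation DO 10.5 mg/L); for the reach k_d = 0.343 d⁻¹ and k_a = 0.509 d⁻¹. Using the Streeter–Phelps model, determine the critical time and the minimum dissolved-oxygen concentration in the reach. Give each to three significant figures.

t_c ≈ 0.872 d; minimum DO ≈ 8.55 mg/L

Mixed DO = (9.20×9.16 + 0.687×2.79)/(9.20+0.687) = 86.19/9.887 = 8.717 mg/L.
Mixed L₀ = (9.20×1.22 + 0.687×39.8)/(9.887) = 38.57/9.887 = 3.901 mg/L.
Initial deficit D₀ = C_s − DO₀ = 10.5 − 8.717 = 1.783 mg/L.
t_c = (1/0.1660) ln[(0.509/0.343)(1 − 1.783×0.1660/(0.343×3.901))] = 6.024 × ln(1.156) = 0.8720 d.
D_c = (0.343/0.509) × 3.901 × e^(−0.343×0.8720) = 0.6739 × 3.901 × 0.7415 = 1.949 mg/L.
Minimum DO = 10.5 − 1.949 = 8.551 mg/L.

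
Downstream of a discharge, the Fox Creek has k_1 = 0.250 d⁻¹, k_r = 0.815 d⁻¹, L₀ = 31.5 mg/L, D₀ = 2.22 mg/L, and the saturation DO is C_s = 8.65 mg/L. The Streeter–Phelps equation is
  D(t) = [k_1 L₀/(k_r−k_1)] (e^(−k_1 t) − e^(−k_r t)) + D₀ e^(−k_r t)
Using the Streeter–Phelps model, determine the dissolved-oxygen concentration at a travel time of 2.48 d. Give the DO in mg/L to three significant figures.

DO ≈ 2.70 mg/L

k_1 L₀/(k_r−k_1) = 0.250×31.5/(0.815−0.250) = 7.875/0.5650 = 13.94 mg/L.
e^(−k_1 t) = e^(−0.250×2.480) = 0.5379; e^(−k_r t) = e^(−0.815×2.480) = 0.1325.
D = 13.94 × (0.5379 − 0.1325) + 2.22 × 0.1325 = 5.651 + 0.2941 = 5.945 mg/L.
DO = C_s − D = 8.65 − 5.945 = 2.705 mg/L.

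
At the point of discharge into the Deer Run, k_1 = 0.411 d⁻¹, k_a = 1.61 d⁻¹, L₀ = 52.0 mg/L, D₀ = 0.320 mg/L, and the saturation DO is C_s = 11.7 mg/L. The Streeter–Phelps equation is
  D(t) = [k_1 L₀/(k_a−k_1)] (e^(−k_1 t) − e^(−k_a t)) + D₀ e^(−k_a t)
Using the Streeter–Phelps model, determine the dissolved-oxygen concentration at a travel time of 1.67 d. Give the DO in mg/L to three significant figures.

DO ≈ 3.92 mg/L

k_1 L₀/(k_a−k_1) = 0.411×52.0/(1.61−0.411) = 21.37/1.199 = 17.82 mg/L.
e^(−k_1 t) = e^(−0.411×1.670) = 0.5034; e^(−k_a t) = e^(−1.61×1.670) = 0.06797.
D = 17.82 × (0.5034 − 0.06797) + 0.320 × 0.06797 = 7.761 + 0.02175 = 7.783 mg/L.
DO = C_s − D = 11.7 − 7.783 = 3.917 mg/L.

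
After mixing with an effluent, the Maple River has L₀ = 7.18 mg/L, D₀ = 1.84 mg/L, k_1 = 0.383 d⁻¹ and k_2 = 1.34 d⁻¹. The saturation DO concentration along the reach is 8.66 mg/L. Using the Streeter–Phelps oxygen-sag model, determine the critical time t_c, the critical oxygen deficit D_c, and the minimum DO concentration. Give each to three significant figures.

At the critical point dD/dt = 0, so k_1 L₀ e^(−k_1 t) = k_2 D. Substituting D(t) from the Streeter–Phelps equation and solving for t gives
t_c = ln[(k_2/k_1)(1 − D₀(k_2−k_1)/(k_1 L₀))] / (k_2−k_1).
Here k_2−k_1 = 0.9570 d⁻¹ and 1 − D₀(k_2−k_1)/(k_1 L₀) = 1 − 1.84×0.9570/(0.383×7.18) = 0.3597, so
t_c = ln(3.499 × 0.3597) / 0.9570 = 0.2298 / 0.9570 = 0.2401 d.
L(t_c) = L₀ e^(−k_1 t_c) = 7.18 × 0.9121 = 6.549 mg/L, and at the critical point k_2 D_c = k_1 L, so D_c = (0.383/1.34) × 6.549 = 1.872 mg/L.
Minimum DO = C_s − D_c = 8.66 − 1.872 = 6.788 mg/L.

t_c ≈ 0.240 d; D_c ≈ 1.87 mg/L; min DO ≈ 6.79 mg/L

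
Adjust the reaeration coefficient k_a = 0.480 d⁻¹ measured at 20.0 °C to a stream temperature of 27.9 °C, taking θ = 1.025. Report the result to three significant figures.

k_a ≈ 0.583 d⁻¹

k_a(T₂) = k_a(T₁) · θ^(T₂−T₁) = 0.480 × 1.025^(27.9−20.0)
= 0.480 × 1.025^7.90 = 0.480 × 1.215 = 0.5834 d⁻¹.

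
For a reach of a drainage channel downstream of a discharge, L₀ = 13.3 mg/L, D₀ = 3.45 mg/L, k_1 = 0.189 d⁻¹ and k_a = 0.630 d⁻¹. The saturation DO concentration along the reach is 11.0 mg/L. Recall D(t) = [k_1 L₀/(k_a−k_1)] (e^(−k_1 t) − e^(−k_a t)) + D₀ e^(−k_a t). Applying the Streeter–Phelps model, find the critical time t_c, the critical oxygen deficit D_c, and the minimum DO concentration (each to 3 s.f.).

t_c ≈ 0.622 d; D_c ≈ 3.55 mg/L; min DO ≈ 7.45 mg/L

t_c = [1/(k_a−k_1)] ln[(k_a/k_1)(1 − D₀(k_a−k_1)/(k_1 L₀))]
= [1/(0.630−0.189)] ln[(0.630/0.189)(1 − 3.45×0.4410/(0.189×13.3))]
= (1/0.4410) ln[3.333 × 0.3947] = 2.268 × ln(1.316) = 2.268 × 0.2744 = 0.6223 d.
D_c = (k_1/k_a) L₀ e^(−k_1 t_c) = (0.189/0.630) × 13.3 × e^(−0.189×0.6223) = 0.3000 × 13.3 × 0.8890 = 3.547 mg/L.
Minimum DO = C_s − D_c = 11.0 − 3.547 = 7.453 mg/L.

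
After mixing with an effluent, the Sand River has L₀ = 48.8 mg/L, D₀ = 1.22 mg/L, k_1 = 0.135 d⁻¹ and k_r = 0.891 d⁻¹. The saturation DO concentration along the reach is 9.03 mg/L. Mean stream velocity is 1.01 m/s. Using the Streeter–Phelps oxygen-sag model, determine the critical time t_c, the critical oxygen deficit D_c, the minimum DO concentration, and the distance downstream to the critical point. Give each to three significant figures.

With k_r/k_1 = 6.600 and 1 − D₀(k_r−k_1)/(k_1 L₀) = 0.8600,
t_c = ln(6.600 × 0.8600) / (0.891 − 0.135) = ln(5.676) / 0.7560 = 1.736/0.7560 = 2.297 d.
D_c = (k_1/k_r) L₀ e^(−k_1 t_c) = (0.135/0.891) × 48.8 × e^(−0.135×2.297) = 0.1515 × 48.8 × 0.7334 = 5.423 mg/L.
Minimum DO = C_s − D_c = 9.03 − 5.423 = 3.607 mg/L.
x_c = v t_c = 1.01 m/s × 2.297 d × 86400 s/d = 200400 m ≈ 200 km.

t_c ≈ 2.30 d; D_c ≈ 5.42 mg/L; min DO ≈ 3.61 mg/L; x_c ≈ 200 km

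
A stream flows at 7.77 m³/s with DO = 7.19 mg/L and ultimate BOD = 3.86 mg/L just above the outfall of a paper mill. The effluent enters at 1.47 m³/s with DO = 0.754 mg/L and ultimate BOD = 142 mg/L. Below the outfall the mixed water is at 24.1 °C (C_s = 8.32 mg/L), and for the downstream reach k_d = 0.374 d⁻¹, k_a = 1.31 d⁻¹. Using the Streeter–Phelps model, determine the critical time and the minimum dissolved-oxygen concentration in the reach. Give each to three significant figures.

t_c ≈ 1.09 d; minimum DO ≈ 3.41 mg/L

Mixed DO = (7.77×7.19 + 1.47×0.754)/(7.77+1.47) = 56.97/9.240 = 6.166 mg/L.
Mixed L₀ = (7.77×3.86 + 1.47×142)/(9.240) = 238.7/9.240 = 25.84 mg/L.
Initial deficit D₀ = C_s − DO₀ = 8.32 − 6.166 = 2.154 mg/L.
t_c = (1/0.9360) ln[(1.31/0.374)(1 − 2.154×0.9360/(0.374×25.84))] = 1.068 × ln(2.772) = 1.089 d.
D_c = (0.374/1.31) × 25.84 × e^(−0.374×1.089) = 0.2855 × 25.84 × 0.6654 = 4.908 mg/L.
Minimum DO = 8.32 − 4.908 = 3.412 mg/L.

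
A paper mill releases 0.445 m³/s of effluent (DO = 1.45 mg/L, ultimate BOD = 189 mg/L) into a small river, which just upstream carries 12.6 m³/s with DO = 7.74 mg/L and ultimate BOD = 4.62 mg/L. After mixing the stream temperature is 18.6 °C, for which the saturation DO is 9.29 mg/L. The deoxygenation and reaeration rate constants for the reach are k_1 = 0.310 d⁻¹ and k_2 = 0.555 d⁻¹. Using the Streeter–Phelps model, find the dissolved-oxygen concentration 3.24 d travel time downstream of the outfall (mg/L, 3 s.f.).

Mixed DO = (12.6×7.74 + 0.445×1.45)/(12.6+0.445) = 98.17/13.04 = 7.525 mg/L.
Mixed L₀ = (12.6×4.62 + 0.445×189)/(13.04) = 142.3/13.04 = 10.91 mg/L.
Initial deficit D₀ = C_s − DO₀ = 9.29 − 7.525 = 1.765 mg/L.
D(3.24) = [0.310×10.91/(0.555−0.310)](e^(−0.310×3.24) − e^(−0.555×3.24)) + 1.765 e^(−0.555×3.24)
= 13.80 × (0.3663 − 0.1656) + 1.765 × 0.1656 = 3.062 mg/L.
DO = 9.29 − 3.062 = 6.228 mg/L.

DO ≈ 6.23 mg/L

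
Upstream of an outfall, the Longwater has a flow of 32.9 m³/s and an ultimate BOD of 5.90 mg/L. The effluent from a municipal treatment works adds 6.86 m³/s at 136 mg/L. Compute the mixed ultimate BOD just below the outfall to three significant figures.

Flow-weighted mixing: C = (Q_r C_r + Q_w C_w)/(Q_r + Q_w)
= (32.9×5.90 + 6.86×136)/(32.9 + 6.86) = 1127/39.76 = 28.35 mg/L.

28.3 mg/L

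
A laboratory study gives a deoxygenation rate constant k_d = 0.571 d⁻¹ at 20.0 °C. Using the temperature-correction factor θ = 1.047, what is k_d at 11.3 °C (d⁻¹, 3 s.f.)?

k_d ≈ 0.383 d⁻¹

k_d(T₂) = k_d(T₁) · θ^(T₂−T₁) = 0.571 × 1.047^(11.3−20.0)
= 0.571 × 1.047^-8.70 = 0.571 × 0.6706 = 0.3829 d⁻¹.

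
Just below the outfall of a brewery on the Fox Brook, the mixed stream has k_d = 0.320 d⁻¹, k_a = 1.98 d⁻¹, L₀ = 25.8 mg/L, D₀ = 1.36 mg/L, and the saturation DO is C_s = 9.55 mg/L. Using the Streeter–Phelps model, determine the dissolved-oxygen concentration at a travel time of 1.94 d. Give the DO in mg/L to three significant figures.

DO ≈ 6.95 mg/L

k_d L₀/(k_a−k_d) = 0.320×25.8/(1.98−0.320) = 8.256/1.660 = 4.973 mg/L.
e^(−k_d t) = e^(−0.320×1.940) = 0.5375; e^(−k_a t) = e^(−1.98×1.940) = 0.02147.
D = 4.973 × (0.5375 − 0.02147) + 1.36 × 0.02147 = 2.567 + 0.02920 = 2.596 mg/L.
DO = C_s − D = 9.55 − 2.596 = 6.954 mg/L.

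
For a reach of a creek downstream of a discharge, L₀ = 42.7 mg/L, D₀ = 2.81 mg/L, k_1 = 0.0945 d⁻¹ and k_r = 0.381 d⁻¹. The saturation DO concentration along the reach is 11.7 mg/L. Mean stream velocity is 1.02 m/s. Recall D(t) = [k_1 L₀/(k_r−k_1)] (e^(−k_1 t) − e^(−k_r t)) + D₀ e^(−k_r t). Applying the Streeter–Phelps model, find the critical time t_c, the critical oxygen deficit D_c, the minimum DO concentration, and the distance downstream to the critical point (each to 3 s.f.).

At the critical point dD/dt = 0, so k_1 L₀ e^(−k_1 t) = k_r D. Substituting D(t) from the Streeter–Phelps equation and solving for t gives
t_c = ln[(k_r/k_1)(1 − D₀(k_r−k_1)/(k_1 L₀))] / (k_r−k_1).
Here k_r−k_1 = 0.2865 d⁻¹ and 1 − D₀(k_r−k_1)/(k_1 L₀) = 1 − 2.81×0.2865/(0.0945×42.7) = 0.8005, so
t_c = ln(4.032 × 0.8005) / 0.2865 = 1.172 / 0.2865 = 4.090 d.
D_c = (k_1/k_r) L₀ e^(−k_1 t_c) = (0.0945/0.381) × 42.7 × e^(−0.0945×4.090) = 0.2480 × 42.7 × 0.6795 = 7.196 mg/L.
Minimum DO = C_s − D_c = 11.7 − 7.196 = 4.504 mg/L.
x_c = v t_c = 1.02 m/s × 4.090 d × 86400 s/d = 360400 m ≈ 360 km.

t_c ≈ 4.09 d; D_c ≈ 7.20 mg/L; min DO ≈ 4.50 mg/L; x_c ≈ 360 km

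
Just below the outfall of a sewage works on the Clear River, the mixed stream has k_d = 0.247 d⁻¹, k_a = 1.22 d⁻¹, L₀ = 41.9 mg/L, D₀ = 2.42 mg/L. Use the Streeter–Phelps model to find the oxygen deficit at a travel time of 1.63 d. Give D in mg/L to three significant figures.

k_d L₀/(k_a−k_d) = 0.247×41.9/(1.22−0.247) = 10.35/0.9730 = 10.64 mg/L.
e^(−k_d t) = e^(−0.247×1.630) = 0.6686; e^(−k_a t) = e^(−1.22×1.630) = 0.1369.
D = 10.64 × (0.6686 − 0.1369) + 2.42 × 0.1369 = 5.655 + 0.3313 = 5.987 mg/L.

D ≈ 5.99 mg/L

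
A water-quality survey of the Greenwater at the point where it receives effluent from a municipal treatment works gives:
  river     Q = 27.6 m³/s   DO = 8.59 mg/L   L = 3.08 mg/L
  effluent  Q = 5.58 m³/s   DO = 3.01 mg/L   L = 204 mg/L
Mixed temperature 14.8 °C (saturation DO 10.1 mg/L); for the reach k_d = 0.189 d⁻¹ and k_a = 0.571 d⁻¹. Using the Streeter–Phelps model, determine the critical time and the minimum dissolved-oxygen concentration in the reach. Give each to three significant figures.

t_c ≈ 2.52 d; minimum DO ≈ 2.52 mg/L

Mixed DO = (27.6×8.59 + 5.58×3.01)/(27.6+5.58) = 253.9/33.18 = 7.652 mg/L.
Mixed L₀ = (27.6×3.08 + 5.58×204)/(33.18) = 1223/33.18 = 36.87 mg/L.
Initial deficit D₀ = C_s − DO₀ = 10.1 − 7.652 = 2.448 mg/L.
t_c = (1/0.3820) ln[(0.571/0.189)(1 − 2.448×0.3820/(0.189×36.87))] = 2.618 × ln(2.616) = 2.517 d.
D_c = (0.189/0.571) × 36.87 × e^(−0.189×2.517) = 0.3310 × 36.87 × 0.6214 = 7.584 mg/L.
Minimum DO = 10.1 − 7.584 = 2.516 mg/L.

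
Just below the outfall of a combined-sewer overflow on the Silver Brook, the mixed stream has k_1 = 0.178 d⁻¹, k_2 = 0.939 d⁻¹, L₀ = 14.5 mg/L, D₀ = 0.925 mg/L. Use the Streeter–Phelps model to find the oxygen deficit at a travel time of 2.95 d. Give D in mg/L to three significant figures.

k_1 L₀/(k_2−k_1) = 0.178×14.5/(0.939−0.178) = 2.581/0.7610 = 3.392 mg/L.
e^(−k_1 t) = e^(−0.178×2.950) = 0.5915; e^(−k_2 t) = e^(−0.939×2.950) = 0.06266.
D = 3.392 × (0.5915 − 0.06266) + 0.925 × 0.06266 = 1.794 + 0.05796 = 1.852 mg/L.

D ≈ 1.85 mg/L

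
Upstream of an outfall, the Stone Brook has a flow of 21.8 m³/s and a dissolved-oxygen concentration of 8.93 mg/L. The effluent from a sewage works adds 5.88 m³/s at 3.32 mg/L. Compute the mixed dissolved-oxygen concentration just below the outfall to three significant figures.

Flow-weighted mixing: C = (Q_r C_r + Q_w C_w)/(Q_r + Q_w)
= (21.8×8.93 + 5.88×3.32)/(21.8 + 5.88) = 214.2/27.68 = 7.738 mg/L.

7.74 mg/L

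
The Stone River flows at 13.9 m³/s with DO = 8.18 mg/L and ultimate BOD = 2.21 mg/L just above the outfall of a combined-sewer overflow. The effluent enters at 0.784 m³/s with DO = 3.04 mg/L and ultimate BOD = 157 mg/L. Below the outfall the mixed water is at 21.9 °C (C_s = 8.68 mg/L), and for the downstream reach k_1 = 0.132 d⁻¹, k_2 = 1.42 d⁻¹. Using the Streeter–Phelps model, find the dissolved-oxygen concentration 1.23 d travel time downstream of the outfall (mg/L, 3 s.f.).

Mixed DO = (13.9×8.18 + 0.784×3.04)/(13.9+0.784) = 116.1/14.68 = 7.906 mg/L.
Mixed L₀ = (13.9×2.21 + 0.784×157)/(14.68) = 153.8/14.68 = 10.47 mg/L.
Initial deficit D₀ = C_s − DO₀ = 8.68 − 7.906 = 0.7744 mg/L.
D(1.23) = [0.132×10.47/(1.42−0.132)](e^(−0.132×1.23) − e^(−1.42×1.23)) + 0.7744 e^(−1.42×1.23)
= 1.073 × (0.8501 − 0.1744) + 0.7744 × 0.1744 = 0.8605 mg/L.
DO = 8.68 − 0.8605 = 7.820 mg/L.

DO ≈ 7.82 mg/L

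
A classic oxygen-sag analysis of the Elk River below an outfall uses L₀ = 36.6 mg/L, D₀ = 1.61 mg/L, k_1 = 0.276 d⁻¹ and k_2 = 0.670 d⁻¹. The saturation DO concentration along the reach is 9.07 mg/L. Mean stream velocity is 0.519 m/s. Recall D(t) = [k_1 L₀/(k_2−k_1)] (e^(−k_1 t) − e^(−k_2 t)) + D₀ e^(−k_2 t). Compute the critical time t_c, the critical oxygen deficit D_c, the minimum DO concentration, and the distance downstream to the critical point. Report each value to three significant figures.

t_c ≈ 2.09 d; D_c ≈ 8.48 mg/L; min DO ≈ 0.593 mg/L; x_c ≈ 93.6 km

At the critical point dD/dt = 0, so k_1 L₀ e^(−k_1 t) = k_2 D. Substituting D(t) from the Streeter–Phelps equation and solving for t gives
t_c = ln[(k_2/k_1)(1 − D₀(k_2−k_1)/(k_1 L₀))] / (k_2−k_1).
Here k_2−k_1 = 0.3940 d⁻¹ and 1 − D₀(k_2−k_1)/(k_1 L₀) = 1 − 1.61×0.3940/(0.276×36.6) = 0.9372, so
t_c = ln(2.428 × 0.9372) / 0.3940 = 0.8220 / 0.3940 = 2.086 d.
L(t_c) = L₀ e^(−k_1 t_c) = 36.6 × 0.5622 = 20.58 mg/L, and at the critical point k_2 D_c = k_1 L, so D_c = (0.276/0.670) × 20.58 = 8.477 mg/L.
Minimum DO = C_s − D_c = 9.07 − 8.477 = 0.5932 mg/L.
x_c = v t_c = 0.519 m/s × 2.086 d × 86400 s/d = 93560 m ≈ 93.6 km.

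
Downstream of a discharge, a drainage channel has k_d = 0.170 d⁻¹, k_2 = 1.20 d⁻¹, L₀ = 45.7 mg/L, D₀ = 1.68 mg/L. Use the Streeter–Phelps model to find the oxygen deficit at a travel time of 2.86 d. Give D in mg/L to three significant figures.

D ≈ 4.45 mg/L

k_d L₀/(k_2−k_d) = 0.170×45.7/(1.20−0.170) = 7.769/1.030 = 7.543 mg/L.
e^(−k_d t) = e^(−0.170×2.860) = 0.6150; e^(−k_2 t) = e^(−1.20×2.860) = 0.03232.
D = 7.543 × (0.6150 − 0.03232) + 1.68 × 0.03232 = 4.395 + 0.05430 = 4.449 mg/L.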